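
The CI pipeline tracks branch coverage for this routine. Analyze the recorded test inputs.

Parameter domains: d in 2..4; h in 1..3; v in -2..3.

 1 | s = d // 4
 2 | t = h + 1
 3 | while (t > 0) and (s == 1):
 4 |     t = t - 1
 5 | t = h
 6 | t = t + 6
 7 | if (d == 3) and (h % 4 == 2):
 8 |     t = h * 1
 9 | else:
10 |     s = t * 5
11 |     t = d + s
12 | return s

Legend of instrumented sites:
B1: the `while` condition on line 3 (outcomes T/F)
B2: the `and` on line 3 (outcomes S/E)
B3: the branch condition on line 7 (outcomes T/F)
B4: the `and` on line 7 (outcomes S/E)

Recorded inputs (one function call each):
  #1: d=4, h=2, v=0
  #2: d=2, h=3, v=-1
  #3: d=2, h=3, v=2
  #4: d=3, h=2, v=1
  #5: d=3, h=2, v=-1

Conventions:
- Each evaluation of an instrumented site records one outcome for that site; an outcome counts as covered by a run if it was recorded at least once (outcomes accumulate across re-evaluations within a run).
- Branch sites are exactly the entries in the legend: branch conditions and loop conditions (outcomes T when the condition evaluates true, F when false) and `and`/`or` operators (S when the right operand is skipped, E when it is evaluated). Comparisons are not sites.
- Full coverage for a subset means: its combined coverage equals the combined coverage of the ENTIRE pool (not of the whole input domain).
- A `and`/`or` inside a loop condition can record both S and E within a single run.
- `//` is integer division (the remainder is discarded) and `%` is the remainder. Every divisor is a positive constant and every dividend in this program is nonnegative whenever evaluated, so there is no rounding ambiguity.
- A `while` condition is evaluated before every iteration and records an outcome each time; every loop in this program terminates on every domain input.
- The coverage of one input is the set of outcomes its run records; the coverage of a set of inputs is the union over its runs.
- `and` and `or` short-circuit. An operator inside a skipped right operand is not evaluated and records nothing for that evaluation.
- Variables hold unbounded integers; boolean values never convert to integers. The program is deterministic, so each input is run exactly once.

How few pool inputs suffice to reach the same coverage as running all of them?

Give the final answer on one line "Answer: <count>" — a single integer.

input #1, d=4, h=2, v=0: events B2->E, B1->T, B2->E, B1->T, B2->E, B1->T, B2->S, B1->F, B4->S, B3->F; outcomes B1=T, B1=F, B2=S, B2=E, B3=F, B4=S
input #2, d=2, h=3, v=-1: events B2->E, B1->F, B4->S, B3->F; outcomes B1=F, B2=E, B3=F, B4=S
input #3, d=2, h=3, v=2: events B2->E, B1->F, B4->S, B3->F; outcomes B1=F, B2=E, B3=F, B4=S
input #4, d=3, h=2, v=1: events B2->E, B1->F, B4->E, B3->T; outcomes B1=F, B2=E, B3=T, B4=E
input #5, d=3, h=2, v=-1: events B2->E, B1->F, B4->E, B3->T; outcomes B1=F, B2=E, B3=T, B4=E
union over all inputs: B1=T, B1=F, B2=S, B2=E, B3=T, B3=F, B4=S, B4=E (8 outcomes)
size 1 is not enough: best union over all size-1 subsets is 6/8
size 2: inputs {1, 4} cover all 8 outcomes, and no lexicographically smaller subset of this size does

Answer: 2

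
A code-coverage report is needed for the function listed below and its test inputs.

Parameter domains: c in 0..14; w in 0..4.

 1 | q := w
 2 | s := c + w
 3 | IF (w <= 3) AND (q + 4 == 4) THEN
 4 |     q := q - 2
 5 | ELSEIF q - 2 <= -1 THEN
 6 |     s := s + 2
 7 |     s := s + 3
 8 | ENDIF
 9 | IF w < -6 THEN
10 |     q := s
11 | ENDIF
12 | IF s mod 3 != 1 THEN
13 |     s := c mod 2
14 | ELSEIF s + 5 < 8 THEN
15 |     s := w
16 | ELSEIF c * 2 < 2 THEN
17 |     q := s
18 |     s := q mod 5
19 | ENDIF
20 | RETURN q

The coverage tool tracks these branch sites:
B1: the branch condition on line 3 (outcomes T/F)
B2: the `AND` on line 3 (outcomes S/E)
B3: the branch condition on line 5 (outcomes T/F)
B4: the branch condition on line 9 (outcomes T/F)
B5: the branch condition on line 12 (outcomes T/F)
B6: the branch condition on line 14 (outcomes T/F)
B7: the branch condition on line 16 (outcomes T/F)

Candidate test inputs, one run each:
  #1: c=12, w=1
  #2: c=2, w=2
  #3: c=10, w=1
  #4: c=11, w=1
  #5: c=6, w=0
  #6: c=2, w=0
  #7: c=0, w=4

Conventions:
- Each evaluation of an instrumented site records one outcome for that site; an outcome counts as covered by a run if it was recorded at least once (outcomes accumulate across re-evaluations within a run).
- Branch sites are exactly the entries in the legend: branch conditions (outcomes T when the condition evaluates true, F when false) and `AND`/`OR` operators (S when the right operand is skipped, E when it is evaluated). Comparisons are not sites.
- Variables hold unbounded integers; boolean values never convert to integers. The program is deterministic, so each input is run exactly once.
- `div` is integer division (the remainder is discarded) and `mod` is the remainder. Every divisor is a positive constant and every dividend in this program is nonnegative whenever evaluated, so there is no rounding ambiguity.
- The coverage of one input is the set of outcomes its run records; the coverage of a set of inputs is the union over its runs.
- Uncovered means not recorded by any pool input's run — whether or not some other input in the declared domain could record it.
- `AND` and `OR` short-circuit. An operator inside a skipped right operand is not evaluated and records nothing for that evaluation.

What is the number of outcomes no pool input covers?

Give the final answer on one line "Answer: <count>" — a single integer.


test 1 (c=12, w=1) hits B1=F, B2=E, B3=T, B4=F, B5=T
test 2 (c=2, w=2) hits B1=F, B2=E, B3=F, B4=F, B5=F, B6=F, B7=F
test 3 (c=10, w=1) hits B1=F, B2=E, B3=T, B4=F, B5=F, B6=F, B7=F
test 4 (c=11, w=1) hits B1=F, B2=E, B3=T, B4=F, B5=T
test 5 (c=6, w=0) hits B1=T, B2=E, B4=F, B5=T
test 6 (c=2, w=0) hits B1=T, B2=E, B4=F, B5=T
test 7 (c=0, w=4) hits B1=F, B2=S, B3=F, B4=F, B5=F, B6=F, B7=T
union over the pool: B1=T, B1=F, B2=S, B2=E, B3=T, B3=F, B4=F, B5=T, B5=F, B6=F, B7=T, B7=F
uncovered (2 of 14): B4=T, B6=T
Answer: 2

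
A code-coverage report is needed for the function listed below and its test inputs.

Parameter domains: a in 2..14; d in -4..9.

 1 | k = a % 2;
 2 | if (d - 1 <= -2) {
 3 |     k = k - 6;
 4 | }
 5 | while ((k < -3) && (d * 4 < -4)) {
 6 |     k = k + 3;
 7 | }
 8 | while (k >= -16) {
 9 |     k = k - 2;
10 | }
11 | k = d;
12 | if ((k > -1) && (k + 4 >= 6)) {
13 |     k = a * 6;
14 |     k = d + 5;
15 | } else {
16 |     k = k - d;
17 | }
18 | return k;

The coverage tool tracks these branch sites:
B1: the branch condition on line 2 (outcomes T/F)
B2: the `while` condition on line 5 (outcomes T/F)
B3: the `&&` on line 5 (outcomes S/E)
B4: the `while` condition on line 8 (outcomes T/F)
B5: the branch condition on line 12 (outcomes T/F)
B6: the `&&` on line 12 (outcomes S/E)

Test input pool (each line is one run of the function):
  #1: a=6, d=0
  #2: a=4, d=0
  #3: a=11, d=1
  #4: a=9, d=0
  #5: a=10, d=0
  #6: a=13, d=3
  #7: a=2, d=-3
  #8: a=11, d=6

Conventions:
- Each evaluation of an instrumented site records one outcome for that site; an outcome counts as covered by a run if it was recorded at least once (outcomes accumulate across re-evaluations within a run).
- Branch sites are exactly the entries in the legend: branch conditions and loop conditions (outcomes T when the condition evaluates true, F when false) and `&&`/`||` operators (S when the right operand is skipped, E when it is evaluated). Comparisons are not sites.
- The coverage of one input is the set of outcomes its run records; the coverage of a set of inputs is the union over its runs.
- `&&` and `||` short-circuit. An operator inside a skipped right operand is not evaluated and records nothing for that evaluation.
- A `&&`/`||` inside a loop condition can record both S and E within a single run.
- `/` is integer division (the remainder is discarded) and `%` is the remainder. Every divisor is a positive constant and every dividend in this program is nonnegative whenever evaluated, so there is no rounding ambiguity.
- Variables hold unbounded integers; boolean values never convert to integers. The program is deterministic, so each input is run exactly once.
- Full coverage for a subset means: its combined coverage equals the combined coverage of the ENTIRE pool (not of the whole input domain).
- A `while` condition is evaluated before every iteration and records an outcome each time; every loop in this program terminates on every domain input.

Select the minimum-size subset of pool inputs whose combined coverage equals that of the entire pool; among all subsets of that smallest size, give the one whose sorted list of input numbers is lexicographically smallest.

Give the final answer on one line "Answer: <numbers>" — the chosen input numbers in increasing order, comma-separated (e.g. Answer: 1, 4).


test 1 (a=6, d=0) fires B1->F, B3->S, B2->F, B4->T, B4->T, B4->T, B4->T, B4->T, B4->T, B4->T, B4->T, B4->T, B4->F, B6->E, ...; hits B1=F, B2=F, B3=S, B4=T, B4=F, B5=F, B6=E
test 2 (a=4, d=0) fires B1->F, B3->S, B2->F, B4->T, B4->T, B4->T, B4->T, B4->T, B4->T, B4->T, B4->T, B4->T, B4->F, B6->E, ...; hits B1=F, B2=F, B3=S, B4=T, B4=F, B5=F, B6=E
test 3 (a=11, d=1) fires B1->F, B3->S, B2->F, B4->T, B4->T, B4->T, B4->T, B4->T, B4->T, B4->T, B4->T, B4->T, B4->F, B6->E, ...; hits B1=F, B2=F, B3=S, B4=T, B4=F, B5=F, B6=E
test 4 (a=9, d=0) fires B1->F, B3->S, B2->F, B4->T, B4->T, B4->T, B4->T, B4->T, B4->T, B4->T, B4->T, B4->T, B4->F, B6->E, ...; hits B1=F, B2=F, B3=S, B4=T, B4=F, B5=F, B6=E
test 5 (a=10, d=0) fires B1->F, B3->S, B2->F, B4->T, B4->T, B4->T, B4->T, B4->T, B4->T, B4->T, B4->T, B4->T, B4->F, B6->E, ...; hits B1=F, B2=F, B3=S, B4=T, B4=F, B5=F, B6=E
test 6 (a=13, d=3) fires B1->F, B3->S, B2->F, B4->T, B4->T, B4->T, B4->T, B4->T, B4->T, B4->T, B4->T, B4->T, B4->F, B6->E, ...; hits B1=F, B2=F, B3=S, B4=T, B4=F, B5=T, B6=E
test 7 (a=2, d=-3) fires B1->T, B3->E, B2->T, B3->S, B2->F, B4->T, B4->T, B4->T, B4->T, B4->T, B4->T, B4->T, B4->F, B6->S, ...; hits B1=T, B2=T, B2=F, B3=S, B3=E, B4=T, B4=F, B5=F, B6=S
test 8 (a=11, d=6) fires B1->F, B3->S, B2->F, B4->T, B4->T, B4->T, B4->T, B4->T, B4->T, B4->T, B4->T, B4->T, B4->F, B6->E, ...; hits B1=F, B2=F, B3=S, B4=T, B4=F, B5=T, B6=E
together the pool reaches 12 outcomes: B1=T, B1=F, B2=T, B2=F, B3=S, B3=E, B4=T, B4=F, B5=T, B5=F, B6=S, B6=E
every size-1 subset falls short of the 12 outcomes (best: 9/12)
at size 2, {6, 7} reaches all 12 outcomes; every lexicographically earlier size-2 subset fails
Answer: 6, 7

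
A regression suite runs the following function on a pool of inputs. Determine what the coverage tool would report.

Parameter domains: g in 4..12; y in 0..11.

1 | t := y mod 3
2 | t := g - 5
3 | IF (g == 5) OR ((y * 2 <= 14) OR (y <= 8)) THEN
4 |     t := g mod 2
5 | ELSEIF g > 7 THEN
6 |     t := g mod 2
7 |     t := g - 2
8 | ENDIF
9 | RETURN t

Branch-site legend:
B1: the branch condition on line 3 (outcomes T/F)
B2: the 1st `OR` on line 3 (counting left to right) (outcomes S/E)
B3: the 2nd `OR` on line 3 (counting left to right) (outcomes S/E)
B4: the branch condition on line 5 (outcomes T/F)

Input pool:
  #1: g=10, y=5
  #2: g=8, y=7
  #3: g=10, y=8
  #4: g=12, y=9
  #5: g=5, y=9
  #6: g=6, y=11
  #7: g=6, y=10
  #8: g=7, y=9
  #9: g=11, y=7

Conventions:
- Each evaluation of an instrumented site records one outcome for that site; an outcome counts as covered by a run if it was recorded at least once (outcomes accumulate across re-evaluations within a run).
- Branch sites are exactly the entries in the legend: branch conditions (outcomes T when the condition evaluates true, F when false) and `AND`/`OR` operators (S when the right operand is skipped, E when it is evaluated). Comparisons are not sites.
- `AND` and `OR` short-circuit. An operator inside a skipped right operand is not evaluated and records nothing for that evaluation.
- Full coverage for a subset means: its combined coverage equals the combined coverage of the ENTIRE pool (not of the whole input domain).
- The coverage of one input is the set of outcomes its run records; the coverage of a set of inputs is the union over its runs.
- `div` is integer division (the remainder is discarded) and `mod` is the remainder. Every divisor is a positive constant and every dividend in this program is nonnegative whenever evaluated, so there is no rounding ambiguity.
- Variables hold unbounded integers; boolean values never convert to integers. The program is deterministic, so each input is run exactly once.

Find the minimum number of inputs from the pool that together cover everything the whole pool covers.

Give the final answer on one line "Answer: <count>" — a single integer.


input #1, g=10, y=5: events B2->E, B3->S, B1->T; outcomes B1=T, B2=E, B3=S
input #2, g=8, y=7: events B2->E, B3->S, B1->T; outcomes B1=T, B2=E, B3=S
input #3, g=10, y=8: events B2->E, B3->E, B1->T; outcomes B1=T, B2=E, B3=E
input #4, g=12, y=9: events B2->E, B3->E, B1->F, B4->T; outcomes B1=F, B2=E, B3=E, B4=T
input #5, g=5, y=9: events B2->S, B1->T; outcomes B1=T, B2=S
input #6, g=6, y=11: events B2->E, B3->E, B1->F, B4->F; outcomes B1=F, B2=E, B3=E, B4=F
input #7, g=6, y=10: events B2->E, B3->E, B1->F, B4->F; outcomes B1=F, B2=E, B3=E, B4=F
input #8, g=7, y=9: events B2->E, B3->E, B1->F, B4->F; outcomes B1=F, B2=E, B3=E, B4=F
input #9, g=11, y=7: events B2->E, B3->S, B1->T; outcomes B1=T, B2=E, B3=S
pool-wide coverage (8 outcomes): B1=T, B1=F, B2=S, B2=E, B3=S, B3=E, B4=T, B4=F
checked all size-1 subsets: none covers 8 outcomes (max 4/8)
checked all size-2 subsets: none covers 8 outcomes (max 6/8)
checked all size-3 subsets: none covers 8 outcomes (max 7/8)
the canonical winner is {1, 4, 5, 6}: size 4, full 8-outcome coverage, earliest index list among size-4 covers
Answer: 4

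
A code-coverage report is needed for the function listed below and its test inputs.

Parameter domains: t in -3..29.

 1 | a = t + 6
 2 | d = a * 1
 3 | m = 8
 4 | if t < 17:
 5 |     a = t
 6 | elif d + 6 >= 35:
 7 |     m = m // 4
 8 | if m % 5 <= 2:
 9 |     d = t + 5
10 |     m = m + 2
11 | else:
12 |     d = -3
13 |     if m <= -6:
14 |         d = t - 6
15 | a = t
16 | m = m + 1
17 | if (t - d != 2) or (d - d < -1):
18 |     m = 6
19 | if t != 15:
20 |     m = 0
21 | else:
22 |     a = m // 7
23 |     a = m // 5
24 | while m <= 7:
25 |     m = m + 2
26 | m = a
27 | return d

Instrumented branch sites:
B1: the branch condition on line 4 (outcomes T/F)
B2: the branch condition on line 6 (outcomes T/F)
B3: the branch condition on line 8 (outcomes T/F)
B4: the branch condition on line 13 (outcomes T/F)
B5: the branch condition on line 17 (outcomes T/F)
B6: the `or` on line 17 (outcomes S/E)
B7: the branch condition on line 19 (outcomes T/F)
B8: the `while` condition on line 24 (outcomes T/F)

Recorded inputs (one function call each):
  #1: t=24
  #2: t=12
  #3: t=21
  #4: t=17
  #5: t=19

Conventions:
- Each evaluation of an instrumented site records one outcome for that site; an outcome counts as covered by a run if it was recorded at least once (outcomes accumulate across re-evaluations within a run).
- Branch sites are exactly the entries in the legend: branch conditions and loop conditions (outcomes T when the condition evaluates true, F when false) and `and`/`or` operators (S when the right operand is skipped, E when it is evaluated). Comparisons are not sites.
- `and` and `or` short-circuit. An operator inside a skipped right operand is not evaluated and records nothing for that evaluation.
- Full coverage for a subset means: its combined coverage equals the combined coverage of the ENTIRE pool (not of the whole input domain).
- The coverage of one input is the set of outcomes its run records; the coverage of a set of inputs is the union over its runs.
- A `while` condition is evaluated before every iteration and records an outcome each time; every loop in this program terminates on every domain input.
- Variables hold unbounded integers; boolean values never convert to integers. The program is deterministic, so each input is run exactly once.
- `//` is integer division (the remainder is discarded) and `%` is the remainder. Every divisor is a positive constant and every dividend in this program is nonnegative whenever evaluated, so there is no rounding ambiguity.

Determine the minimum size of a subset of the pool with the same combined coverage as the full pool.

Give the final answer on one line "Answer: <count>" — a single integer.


test 1 (t=24) fires B1->F, B2->T, B3->T, B6->S, B5->T, B7->T, B8->T, B8->T, B8->T, B8->T, B8->F; hits B1=F, B2=T, B3=T, B5=T, B6=S, B7=T, B8=T, B8=F
test 2 (t=12) fires B1->T, B3->F, B4->F, B6->S, B5->T, B7->T, B8->T, B8->T, B8->T, B8->T, B8->F; hits B1=T, B3=F, B4=F, B5=T, B6=S, B7=T, B8=T, B8=F
test 3 (t=21) fires B1->F, B2->F, B3->F, B4->F, B6->S, B5->T, B7->T, B8->T, B8->T, B8->T, B8->T, B8->F; hits B1=F, B2=F, B3=F, B4=F, B5=T, B6=S, B7=T, B8=T, B8=F
test 4 (t=17) fires B1->F, B2->F, B3->F, B4->F, B6->S, B5->T, B7->T, B8->T, B8->T, B8->T, B8->T, B8->F; hits B1=F, B2=F, B3=F, B4=F, B5=T, B6=S, B7=T, B8=T, B8=F
test 5 (t=19) fires B1->F, B2->F, B3->F, B4->F, B6->S, B5->T, B7->T, B8->T, B8->T, B8->T, B8->T, B8->F; hits B1=F, B2=F, B3=F, B4=F, B5=T, B6=S, B7=T, B8=T, B8=F
pool-wide coverage (12 outcomes): B1=T, B1=F, B2=T, B2=F, B3=T, B3=F, B4=F, B5=T, B6=S, B7=T, B8=T, B8=F
size 1 is not enough: best union over all size-1 subsets is 9/12
size 2 is not enough: best union over all size-2 subsets is 11/12
size 3: inputs {1, 2, 3} cover all 12 outcomes, and no lexicographically smaller subset of this size does
Answer: 3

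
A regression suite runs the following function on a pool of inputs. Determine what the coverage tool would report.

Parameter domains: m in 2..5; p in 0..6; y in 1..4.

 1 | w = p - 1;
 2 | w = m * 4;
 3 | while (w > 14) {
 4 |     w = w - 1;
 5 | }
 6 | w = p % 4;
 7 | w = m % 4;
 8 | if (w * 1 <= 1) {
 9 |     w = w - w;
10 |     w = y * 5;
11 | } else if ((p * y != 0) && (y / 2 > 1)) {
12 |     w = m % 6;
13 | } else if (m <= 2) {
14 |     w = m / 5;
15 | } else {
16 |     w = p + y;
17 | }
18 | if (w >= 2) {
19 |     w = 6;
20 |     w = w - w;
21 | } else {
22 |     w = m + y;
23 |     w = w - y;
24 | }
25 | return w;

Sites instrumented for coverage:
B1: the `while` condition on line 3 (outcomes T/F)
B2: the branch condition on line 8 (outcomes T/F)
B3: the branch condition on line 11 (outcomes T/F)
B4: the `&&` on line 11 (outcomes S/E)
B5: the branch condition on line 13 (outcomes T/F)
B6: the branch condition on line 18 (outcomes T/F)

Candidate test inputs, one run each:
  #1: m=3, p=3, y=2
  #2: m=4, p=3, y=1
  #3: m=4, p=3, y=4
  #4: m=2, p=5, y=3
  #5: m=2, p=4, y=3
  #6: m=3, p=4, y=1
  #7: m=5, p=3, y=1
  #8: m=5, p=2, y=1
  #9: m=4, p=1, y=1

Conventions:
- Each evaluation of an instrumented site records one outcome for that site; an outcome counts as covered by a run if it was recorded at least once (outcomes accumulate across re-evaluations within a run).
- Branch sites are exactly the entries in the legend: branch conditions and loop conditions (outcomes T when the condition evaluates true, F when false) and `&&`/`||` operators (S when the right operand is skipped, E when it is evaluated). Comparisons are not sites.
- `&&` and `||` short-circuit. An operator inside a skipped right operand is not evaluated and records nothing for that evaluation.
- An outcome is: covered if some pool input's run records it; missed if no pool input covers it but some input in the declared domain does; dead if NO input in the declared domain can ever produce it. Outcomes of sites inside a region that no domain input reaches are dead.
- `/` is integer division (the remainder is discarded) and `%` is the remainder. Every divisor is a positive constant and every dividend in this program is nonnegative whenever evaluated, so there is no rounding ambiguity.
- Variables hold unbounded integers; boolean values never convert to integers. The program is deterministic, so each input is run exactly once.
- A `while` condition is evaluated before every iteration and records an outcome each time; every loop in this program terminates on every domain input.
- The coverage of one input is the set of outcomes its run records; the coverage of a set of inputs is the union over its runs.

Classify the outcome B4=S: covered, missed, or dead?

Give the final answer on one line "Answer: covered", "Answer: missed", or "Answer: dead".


no pool input records B4=S
but domain input (m=2, p=0, y=1) does record it -> reachable, so missed
Answer: missed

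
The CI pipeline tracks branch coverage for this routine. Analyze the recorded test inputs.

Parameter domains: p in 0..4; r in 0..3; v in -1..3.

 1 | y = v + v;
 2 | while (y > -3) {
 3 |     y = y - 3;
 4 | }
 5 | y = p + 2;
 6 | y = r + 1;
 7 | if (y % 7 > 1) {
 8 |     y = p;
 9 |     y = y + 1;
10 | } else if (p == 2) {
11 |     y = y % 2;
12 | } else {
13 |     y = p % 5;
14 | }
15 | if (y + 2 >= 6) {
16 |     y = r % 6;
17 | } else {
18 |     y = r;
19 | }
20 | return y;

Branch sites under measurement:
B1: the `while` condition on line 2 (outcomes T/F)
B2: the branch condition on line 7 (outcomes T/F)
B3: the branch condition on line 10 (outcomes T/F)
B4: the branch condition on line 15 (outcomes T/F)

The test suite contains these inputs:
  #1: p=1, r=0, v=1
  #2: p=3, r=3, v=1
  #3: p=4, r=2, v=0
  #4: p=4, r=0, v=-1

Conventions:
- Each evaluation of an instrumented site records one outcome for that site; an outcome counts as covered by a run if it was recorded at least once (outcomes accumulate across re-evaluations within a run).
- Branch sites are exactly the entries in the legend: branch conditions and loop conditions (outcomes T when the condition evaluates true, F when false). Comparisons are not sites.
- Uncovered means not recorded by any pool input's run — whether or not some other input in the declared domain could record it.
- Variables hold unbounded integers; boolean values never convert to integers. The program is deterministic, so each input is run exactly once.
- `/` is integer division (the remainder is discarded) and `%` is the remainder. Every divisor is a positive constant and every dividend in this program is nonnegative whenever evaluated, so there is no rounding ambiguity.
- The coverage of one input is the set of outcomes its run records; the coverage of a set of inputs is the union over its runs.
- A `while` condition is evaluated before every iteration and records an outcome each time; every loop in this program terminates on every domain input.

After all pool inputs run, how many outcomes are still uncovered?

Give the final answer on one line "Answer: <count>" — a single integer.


run #1 (p=1, r=0, v=1) records B1=T, B1=F, B2=F, B3=F, B4=F
run #2 (p=3, r=3, v=1) records B1=T, B1=F, B2=T, B4=T
run #3 (p=4, r=2, v=0) records B1=T, B1=F, B2=T, B4=T
run #4 (p=4, r=0, v=-1) records B1=T, B1=F, B2=F, B3=F, B4=T
union over the pool: B1=T, B1=F, B2=T, B2=F, B3=F, B4=T, B4=F
uncovered (1 of 8): B3=T
Answer: 1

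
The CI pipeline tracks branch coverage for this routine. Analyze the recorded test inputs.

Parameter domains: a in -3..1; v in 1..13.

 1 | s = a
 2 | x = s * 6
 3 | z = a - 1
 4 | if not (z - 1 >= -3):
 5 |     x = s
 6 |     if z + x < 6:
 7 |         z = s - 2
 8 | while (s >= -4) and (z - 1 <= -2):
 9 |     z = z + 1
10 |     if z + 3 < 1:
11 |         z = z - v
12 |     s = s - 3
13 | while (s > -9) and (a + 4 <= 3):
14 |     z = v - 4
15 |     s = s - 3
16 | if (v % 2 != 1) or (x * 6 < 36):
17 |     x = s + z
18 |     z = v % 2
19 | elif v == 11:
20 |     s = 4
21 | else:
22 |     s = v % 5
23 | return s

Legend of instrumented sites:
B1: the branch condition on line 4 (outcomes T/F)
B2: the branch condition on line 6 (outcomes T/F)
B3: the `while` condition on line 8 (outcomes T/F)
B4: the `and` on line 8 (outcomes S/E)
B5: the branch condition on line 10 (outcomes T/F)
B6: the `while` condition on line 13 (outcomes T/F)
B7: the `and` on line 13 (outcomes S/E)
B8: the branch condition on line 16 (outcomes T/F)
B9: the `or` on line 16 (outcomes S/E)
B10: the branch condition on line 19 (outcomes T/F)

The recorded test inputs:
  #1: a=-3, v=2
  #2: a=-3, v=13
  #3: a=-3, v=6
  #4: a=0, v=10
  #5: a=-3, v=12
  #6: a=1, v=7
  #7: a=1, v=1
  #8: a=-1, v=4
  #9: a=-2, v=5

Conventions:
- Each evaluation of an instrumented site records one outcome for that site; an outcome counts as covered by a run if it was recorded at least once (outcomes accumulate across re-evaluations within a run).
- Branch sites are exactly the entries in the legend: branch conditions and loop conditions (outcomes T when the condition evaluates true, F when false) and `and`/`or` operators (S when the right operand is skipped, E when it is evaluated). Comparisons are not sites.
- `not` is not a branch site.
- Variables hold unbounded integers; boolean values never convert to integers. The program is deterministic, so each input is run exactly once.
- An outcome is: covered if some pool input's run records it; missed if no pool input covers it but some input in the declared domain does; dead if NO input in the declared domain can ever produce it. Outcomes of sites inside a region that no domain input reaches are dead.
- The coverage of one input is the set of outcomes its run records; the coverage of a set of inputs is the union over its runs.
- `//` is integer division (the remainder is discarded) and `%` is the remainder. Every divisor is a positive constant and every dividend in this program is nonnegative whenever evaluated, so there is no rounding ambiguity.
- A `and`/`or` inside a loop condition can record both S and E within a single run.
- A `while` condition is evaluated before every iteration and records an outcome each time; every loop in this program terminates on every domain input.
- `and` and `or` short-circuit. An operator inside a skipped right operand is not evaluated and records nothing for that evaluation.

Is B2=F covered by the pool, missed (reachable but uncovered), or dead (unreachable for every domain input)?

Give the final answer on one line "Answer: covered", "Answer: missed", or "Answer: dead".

no pool input records B2=F
checking all 65 inputs in the declared domain: B2=F is never recorded -> dead

Answer: dead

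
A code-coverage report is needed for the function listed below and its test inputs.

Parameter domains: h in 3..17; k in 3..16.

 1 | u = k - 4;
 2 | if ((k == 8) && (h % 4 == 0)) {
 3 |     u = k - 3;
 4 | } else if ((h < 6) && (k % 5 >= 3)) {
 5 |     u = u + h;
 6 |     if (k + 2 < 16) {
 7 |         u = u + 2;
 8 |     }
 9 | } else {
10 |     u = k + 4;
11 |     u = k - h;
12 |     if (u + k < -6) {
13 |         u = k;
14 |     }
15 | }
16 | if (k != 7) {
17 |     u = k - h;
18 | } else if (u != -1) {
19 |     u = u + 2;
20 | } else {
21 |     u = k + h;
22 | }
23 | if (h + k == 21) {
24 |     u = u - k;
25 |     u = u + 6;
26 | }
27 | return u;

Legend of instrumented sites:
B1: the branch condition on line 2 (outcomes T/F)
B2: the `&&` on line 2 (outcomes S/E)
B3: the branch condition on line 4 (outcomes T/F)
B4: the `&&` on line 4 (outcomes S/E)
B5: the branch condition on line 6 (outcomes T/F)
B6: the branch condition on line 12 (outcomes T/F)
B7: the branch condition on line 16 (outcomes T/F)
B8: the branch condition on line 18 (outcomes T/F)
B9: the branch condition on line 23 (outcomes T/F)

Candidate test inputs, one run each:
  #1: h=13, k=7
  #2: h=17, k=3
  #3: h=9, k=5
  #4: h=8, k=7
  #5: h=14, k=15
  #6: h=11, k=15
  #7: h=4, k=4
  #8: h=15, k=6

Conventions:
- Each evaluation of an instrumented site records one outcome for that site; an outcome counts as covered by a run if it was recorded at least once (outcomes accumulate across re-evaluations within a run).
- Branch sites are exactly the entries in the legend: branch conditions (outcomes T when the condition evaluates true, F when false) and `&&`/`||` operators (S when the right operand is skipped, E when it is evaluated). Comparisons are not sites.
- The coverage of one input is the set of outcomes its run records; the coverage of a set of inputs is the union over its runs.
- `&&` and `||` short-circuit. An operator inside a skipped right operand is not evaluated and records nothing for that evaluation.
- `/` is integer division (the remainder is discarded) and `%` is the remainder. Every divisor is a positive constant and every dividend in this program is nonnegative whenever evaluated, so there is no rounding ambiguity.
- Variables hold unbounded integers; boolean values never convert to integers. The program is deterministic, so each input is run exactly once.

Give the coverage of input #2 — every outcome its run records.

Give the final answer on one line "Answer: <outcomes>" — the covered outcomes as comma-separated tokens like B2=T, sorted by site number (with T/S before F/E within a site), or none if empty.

Simulating input #2 (h=17, k=3) step by step:
  B2->S, B1->F, B4->S, B3->F, B6->T, B7->T, B9->F
deduplicating events, the covered set is: B1=F, B2=S, B3=F, B4=S, B6=T, B7=T, B9=F

Answer: B1=F, B2=S, B3=F, B4=S, B6=T, B7=T, B9=F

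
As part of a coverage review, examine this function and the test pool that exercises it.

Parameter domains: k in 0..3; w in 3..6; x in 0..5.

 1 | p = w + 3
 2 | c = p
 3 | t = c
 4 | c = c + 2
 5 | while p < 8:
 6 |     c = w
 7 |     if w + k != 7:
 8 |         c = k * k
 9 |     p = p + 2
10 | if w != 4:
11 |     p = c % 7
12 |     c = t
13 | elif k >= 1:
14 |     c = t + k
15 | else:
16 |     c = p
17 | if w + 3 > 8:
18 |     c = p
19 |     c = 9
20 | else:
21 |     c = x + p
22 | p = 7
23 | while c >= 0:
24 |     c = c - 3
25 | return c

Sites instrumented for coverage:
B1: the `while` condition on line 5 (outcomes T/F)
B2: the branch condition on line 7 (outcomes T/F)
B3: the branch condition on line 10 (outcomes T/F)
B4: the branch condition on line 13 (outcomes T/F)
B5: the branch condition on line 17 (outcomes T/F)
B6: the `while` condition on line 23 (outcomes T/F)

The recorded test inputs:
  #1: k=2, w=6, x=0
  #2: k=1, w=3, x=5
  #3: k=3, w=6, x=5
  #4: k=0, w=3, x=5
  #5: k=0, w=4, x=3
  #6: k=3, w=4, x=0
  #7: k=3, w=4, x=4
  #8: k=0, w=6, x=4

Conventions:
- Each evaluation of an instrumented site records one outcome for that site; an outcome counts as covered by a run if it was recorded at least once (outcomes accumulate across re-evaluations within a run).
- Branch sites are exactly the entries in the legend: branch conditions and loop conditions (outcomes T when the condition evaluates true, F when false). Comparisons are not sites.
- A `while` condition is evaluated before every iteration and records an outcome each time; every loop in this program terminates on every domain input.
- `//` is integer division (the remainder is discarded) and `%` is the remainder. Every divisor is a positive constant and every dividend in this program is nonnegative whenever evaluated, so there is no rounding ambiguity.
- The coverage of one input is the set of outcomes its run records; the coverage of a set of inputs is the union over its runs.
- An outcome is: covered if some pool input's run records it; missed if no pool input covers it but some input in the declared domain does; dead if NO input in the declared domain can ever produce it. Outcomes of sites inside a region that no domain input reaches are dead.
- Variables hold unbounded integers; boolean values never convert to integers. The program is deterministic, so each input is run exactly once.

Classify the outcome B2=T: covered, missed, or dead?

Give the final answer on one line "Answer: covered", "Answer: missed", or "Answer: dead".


B2=T is recorded by pool input(s) 2, 4, 5 -> covered
Answer: covered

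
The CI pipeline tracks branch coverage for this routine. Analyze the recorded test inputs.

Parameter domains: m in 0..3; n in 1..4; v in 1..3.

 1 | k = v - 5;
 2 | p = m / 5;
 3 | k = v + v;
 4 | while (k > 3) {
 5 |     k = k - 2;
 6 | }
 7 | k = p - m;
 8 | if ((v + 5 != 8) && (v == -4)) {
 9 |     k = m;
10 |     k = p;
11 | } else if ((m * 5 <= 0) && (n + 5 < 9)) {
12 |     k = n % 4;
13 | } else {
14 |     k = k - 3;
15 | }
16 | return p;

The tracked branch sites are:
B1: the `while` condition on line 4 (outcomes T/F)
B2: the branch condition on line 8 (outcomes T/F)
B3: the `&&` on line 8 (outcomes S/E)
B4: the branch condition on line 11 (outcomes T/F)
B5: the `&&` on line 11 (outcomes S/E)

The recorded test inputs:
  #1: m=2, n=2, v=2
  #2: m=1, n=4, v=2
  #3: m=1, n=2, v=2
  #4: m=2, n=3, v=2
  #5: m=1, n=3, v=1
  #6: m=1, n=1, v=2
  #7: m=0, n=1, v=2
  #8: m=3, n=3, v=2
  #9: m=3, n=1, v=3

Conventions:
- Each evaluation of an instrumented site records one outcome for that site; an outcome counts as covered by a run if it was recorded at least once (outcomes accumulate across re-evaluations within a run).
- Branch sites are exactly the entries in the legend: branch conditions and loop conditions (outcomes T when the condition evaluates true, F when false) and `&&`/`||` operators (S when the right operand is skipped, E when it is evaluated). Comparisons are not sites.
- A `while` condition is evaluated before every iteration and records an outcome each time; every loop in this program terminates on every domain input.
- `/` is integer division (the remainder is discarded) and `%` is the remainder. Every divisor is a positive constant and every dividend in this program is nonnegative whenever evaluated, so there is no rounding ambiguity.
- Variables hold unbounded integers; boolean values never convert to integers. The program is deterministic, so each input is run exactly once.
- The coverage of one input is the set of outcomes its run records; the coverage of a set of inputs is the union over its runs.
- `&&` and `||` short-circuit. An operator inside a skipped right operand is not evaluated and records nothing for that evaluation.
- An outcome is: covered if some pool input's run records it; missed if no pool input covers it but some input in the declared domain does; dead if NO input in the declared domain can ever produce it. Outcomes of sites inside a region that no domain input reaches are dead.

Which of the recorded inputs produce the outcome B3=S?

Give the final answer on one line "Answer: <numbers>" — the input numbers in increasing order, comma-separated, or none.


input #1 (m=2, n=2, v=2): misses B3=S
input #2 (m=1, n=4, v=2): misses B3=S
input #3 (m=1, n=2, v=2): misses B3=S
input #4 (m=2, n=3, v=2): misses B3=S
input #5 (m=1, n=3, v=1): misses B3=S
input #6 (m=1, n=1, v=2): misses B3=S
input #7 (m=0, n=1, v=2): misses B3=S
input #8 (m=3, n=3, v=2): misses B3=S
input #9 (m=3, n=1, v=3): covers B3=S
Answer: 9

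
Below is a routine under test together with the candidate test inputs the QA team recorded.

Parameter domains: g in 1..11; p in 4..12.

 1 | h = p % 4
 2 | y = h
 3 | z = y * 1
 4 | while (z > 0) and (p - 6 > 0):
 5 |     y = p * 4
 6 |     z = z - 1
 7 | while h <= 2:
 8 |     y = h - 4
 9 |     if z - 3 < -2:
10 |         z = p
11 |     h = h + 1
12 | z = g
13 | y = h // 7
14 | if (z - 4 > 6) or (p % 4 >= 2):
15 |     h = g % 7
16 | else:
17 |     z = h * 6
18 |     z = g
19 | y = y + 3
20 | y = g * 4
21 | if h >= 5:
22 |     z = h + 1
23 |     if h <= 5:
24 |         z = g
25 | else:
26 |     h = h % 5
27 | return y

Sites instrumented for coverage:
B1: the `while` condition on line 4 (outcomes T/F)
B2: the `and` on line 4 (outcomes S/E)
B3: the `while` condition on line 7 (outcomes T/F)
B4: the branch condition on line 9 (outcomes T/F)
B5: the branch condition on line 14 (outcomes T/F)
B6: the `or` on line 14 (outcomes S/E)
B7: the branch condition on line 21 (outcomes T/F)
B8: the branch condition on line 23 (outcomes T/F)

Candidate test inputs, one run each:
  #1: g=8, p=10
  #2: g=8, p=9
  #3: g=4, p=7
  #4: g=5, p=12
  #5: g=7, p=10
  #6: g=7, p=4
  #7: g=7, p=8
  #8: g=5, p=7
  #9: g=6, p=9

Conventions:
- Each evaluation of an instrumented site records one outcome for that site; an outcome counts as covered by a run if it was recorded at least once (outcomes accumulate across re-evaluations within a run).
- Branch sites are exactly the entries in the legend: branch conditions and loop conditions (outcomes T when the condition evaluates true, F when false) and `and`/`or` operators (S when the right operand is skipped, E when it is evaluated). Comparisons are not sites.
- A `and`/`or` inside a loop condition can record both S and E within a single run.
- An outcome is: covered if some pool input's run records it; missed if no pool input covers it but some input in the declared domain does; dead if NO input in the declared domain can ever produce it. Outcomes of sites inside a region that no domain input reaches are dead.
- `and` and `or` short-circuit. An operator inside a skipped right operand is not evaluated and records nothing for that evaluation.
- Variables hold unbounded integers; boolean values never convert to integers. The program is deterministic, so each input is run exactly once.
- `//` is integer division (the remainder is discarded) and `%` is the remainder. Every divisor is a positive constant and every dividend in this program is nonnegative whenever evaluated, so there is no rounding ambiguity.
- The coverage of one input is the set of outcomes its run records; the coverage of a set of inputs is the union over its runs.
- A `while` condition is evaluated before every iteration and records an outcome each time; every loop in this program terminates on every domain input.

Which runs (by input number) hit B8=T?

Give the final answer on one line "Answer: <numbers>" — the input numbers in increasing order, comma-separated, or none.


input #1 (g=8, p=10): misses B8=T
input #2 (g=8, p=9): misses B8=T
input #3 (g=4, p=7): misses B8=T
input #4 (g=5, p=12): misses B8=T
input #5 (g=7, p=10): misses B8=T
input #6 (g=7, p=4): misses B8=T
input #7 (g=7, p=8): misses B8=T
input #8 (g=5, p=7): covers B8=T
input #9 (g=6, p=9): misses B8=T
Answer: 8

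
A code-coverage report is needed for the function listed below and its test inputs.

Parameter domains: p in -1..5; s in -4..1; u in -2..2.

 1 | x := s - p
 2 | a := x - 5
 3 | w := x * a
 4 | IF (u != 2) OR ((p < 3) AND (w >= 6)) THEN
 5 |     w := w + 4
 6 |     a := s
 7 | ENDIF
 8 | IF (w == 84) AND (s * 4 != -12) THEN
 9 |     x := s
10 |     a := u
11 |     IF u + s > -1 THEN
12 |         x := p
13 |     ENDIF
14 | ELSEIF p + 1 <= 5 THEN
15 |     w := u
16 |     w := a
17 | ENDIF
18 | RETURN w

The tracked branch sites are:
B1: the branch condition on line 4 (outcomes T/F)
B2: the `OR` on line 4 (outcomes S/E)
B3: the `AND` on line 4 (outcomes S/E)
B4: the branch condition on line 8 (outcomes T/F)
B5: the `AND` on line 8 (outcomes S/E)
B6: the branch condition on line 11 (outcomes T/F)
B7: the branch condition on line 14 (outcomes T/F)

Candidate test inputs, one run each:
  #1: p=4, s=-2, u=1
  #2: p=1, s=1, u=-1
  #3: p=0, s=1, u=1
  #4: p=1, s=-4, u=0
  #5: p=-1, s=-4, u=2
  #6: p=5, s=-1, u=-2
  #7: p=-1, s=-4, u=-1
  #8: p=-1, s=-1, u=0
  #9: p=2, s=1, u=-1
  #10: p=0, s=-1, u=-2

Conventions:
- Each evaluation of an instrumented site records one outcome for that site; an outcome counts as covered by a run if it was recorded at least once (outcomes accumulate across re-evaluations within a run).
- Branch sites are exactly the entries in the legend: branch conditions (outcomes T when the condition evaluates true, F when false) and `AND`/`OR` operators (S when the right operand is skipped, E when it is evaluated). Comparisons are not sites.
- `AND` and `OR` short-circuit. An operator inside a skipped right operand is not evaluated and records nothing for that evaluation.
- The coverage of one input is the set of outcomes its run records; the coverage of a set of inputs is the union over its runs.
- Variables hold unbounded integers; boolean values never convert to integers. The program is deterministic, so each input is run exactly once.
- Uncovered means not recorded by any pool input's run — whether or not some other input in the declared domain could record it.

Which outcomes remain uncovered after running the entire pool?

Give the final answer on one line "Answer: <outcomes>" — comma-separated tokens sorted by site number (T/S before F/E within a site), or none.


input #1 (p=4, s=-2, u=1): covers B1=T, B2=S, B4=F, B5=S, B7=T
input #2 (p=1, s=1, u=-1): covers B1=T, B2=S, B4=F, B5=S, B7=T
input #3 (p=0, s=1, u=1): covers B1=T, B2=S, B4=F, B5=S, B7=T
input #4 (p=1, s=-4, u=0): covers B1=T, B2=S, B4=F, B5=S, B7=T
input #5 (p=-1, s=-4, u=2): covers B1=T, B2=E, B3=E, B4=F, B5=S, B7=T
input #6 (p=5, s=-1, u=-2): covers B1=T, B2=S, B4=F, B5=S, B7=F
input #7 (p=-1, s=-4, u=-1): covers B1=T, B2=S, B4=F, B5=S, B7=T
input #8 (p=-1, s=-1, u=0): covers B1=T, B2=S, B4=F, B5=S, B7=T
input #9 (p=2, s=1, u=-1): covers B1=T, B2=S, B4=F, B5=S, B7=T
input #10 (p=0, s=-1, u=-2): covers B1=T, B2=S, B4=F, B5=S, B7=T
union over the pool: B1=T, B2=S, B2=E, B3=E, B4=F, B5=S, B7=T, B7=F
uncovered (6 of 14): B1=F, B3=S, B4=T, B5=E, B6=T, B6=F
Answer: B1=F, B3=S, B4=T, B5=E, B6=T, B6=F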